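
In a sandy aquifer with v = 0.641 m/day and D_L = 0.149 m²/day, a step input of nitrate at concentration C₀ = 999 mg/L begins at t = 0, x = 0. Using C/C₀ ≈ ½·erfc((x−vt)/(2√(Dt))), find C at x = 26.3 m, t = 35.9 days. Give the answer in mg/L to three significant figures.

157 mg/L

For a continuous step input, C/C₀ ≈ ½·erfc((x−vt)/(2√(Dt))).
vt = 0.641 × 35.9 = 23.0119 m and 2√(Dt) = 2√(0.149 × 35.9) = 4.626 m.
Argument (x−vt)/(2√(Dt)) = (26.3 − 23.0119)/4.626 = 0.7108; ½·erfc(0.7108) = 0.1574.
C = 999 × 0.1574 = 157 mg/L.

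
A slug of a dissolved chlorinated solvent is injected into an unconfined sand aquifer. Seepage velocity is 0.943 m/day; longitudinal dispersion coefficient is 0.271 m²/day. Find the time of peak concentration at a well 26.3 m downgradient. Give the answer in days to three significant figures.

For the 1D instantaneous-source solution, setting ∂C/∂t = 0 at fixed x gives v²t² + 2Dt − x² = 0, so t = (√(D² + v²x²) − D)/v².
√(D² + v²x²) = √(0.271² + 0.943² × 26.3²) = 24.80; v² = 0.889249.
t = (24.80 − 0.271)/0.889249 = 27.6 days (vs. the pure-advection estimate x/v = 27.9 d).

27.6 days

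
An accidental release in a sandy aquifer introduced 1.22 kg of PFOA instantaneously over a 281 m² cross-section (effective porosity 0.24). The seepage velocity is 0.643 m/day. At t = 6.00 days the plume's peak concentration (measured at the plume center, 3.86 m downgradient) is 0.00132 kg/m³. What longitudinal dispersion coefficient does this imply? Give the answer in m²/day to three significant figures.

2.49 m²/day

At the plume center C_max = M/(n_e·A·√(4πDt)), so D = M²/(4πt·(n_e·A·C_max)²).
n_e·A·C_max = 0.24 × 281 × 0.00132 = 0.08902 kg/m.
D = 1.22²/(4π × 6.00 × 0.08902²) = 2.49 m²/day.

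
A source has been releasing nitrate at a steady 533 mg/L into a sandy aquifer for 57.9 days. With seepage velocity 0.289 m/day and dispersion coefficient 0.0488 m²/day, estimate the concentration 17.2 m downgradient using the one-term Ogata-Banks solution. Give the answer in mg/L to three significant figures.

For a continuous step input, C/C₀ ≈ ½·erfc((x−vt)/(2√(Dt))).
vt = 0.289 × 57.9 = 16.7331 m and 2√(Dt) = 2√(0.0488 × 57.9) = 3.362 m.
Argument (x−vt)/(2√(Dt)) = (17.2 − 16.7331)/3.362 = 0.1389; ½·erfc(0.1389) = 0.4221.
C = 533 × 0.4221 = 225 mg/L.

225 mg/L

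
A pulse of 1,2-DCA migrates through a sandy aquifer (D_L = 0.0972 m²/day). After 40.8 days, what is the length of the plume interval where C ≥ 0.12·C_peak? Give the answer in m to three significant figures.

11.6 m

The plume is Gaussian with σ = √(2Dt) = √(2 × 0.0972 × 40.8) = 2.816 m.
C/C_peak = exp(−Δx²/(2σ²)) = 0.12 ⇒ Δx = σ·√(−2 ln 0.12) = 2.816 × 2.059 = 5.798 m.
Width = 2Δx = 11.6 m.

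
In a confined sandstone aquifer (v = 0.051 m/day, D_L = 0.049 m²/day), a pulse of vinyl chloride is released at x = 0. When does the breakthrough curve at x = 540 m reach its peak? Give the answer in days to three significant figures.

10600 days

For the 1D instantaneous-source solution, setting ∂C/∂t = 0 at fixed x gives v²t² + 2Dt − x² = 0, so t = (√(D² + v²x²) − D)/v².
√(D² + v²x²) = √(0.049² + 0.051² × 540²) = 27.54; v² = 0.002601.
t = (27.54 − 0.049)/0.002601 = 10600 days (vs. the pure-advection estimate x/v = 10600 d).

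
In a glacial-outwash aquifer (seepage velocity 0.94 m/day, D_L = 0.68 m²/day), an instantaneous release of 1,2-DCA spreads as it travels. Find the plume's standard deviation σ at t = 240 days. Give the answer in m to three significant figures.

18.1 m

Dispersive spreading gives a Gaussian with σ² = 2Dt; advection only shifts the center.
σ = √(2 × 0.68 × 240) = 18.1 m.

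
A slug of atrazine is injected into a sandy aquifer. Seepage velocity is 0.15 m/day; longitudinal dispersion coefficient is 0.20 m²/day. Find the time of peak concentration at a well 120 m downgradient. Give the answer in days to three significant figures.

For the 1D instantaneous-source solution, setting ∂C/∂t = 0 at fixed x gives v²t² + 2Dt − x² = 0, so t = (√(D² + v²x²) − D)/v².
√(D² + v²x²) = √(0.20² + 0.15² × 120²) = 18.00; v² = 0.0225.
t = (18.00 − 0.20)/0.0225 = 791 days (vs. the pure-advection estimate x/v = 800 d).

791 days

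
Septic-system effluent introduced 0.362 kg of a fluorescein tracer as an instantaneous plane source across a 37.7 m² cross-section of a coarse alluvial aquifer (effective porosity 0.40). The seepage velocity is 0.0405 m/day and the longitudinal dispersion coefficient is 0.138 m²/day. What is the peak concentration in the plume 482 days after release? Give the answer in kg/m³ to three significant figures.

0.000830 kg/m³

The peak of an instantaneous 1D plume sits at x = vt; there the Gaussian factor is 1 and C_max = M/(n_e·A·√(4πDt)), where n_e·A is the pore area the mass is dissolved in.
√(4πDt) = √(4π × 0.138 × 482) = 28.91 m, so C_max = 0.362/(0.40 × 37.7 × 28.91) = 0.000830 kg/m³.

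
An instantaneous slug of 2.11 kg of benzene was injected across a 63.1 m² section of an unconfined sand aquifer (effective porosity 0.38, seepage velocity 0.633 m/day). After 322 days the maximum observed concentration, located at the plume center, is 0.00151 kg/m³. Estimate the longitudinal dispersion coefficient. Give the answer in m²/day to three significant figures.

0.839 m²/day

At the plume center C_max = M/(n_e·A·√(4πDt)), so D = M²/(4πt·(n_e·A·C_max)²).
n_e·A·C_max = 0.38 × 63.1 × 0.00151 = 0.03621 kg/m.
D = 2.11²/(4π × 322 × 0.03621²) = 0.839 m²/day.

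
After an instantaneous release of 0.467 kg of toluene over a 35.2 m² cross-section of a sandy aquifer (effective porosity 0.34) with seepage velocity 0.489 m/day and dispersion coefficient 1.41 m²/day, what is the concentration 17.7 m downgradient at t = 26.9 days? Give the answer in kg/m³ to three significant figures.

For an instantaneous plane source, C(x,t) = M/(n_e·A·√(4πDt)) · exp(−(x−vt)²/(4Dt)), with n_e·A the pore (flow) area.
Plume center vt = 0.489 × 26.9 = 13.1541 m, so the well at 17.7 m is 4.5459 m downgradient of the peak.
√(4πDt) = 21.83 m, giving peak height M/(n_e·A·√(4πDt)) = 0.467/(0.34 × 35.2 × 21.83) = 0.001787 kg/m³.
(x−vt)²/(4Dt) = (4.5459)²/(4 × 1.41 × 26.9) = 0.1362; exp(−0.1362) = 0.8727.
C = 0.001787 × 0.8727 = 0.00156 kg/m³.

0.00156 kg/m³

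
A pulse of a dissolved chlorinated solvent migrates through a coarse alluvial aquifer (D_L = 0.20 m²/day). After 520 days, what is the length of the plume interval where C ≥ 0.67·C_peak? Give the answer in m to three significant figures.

The plume is Gaussian with σ = √(2Dt) = √(2 × 0.20 × 520) = 14.42 m.
C/C_peak = exp(−Δx²/(2σ²)) = 0.67 ⇒ Δx = σ·√(−2 ln 0.67) = 14.42 × 0.8950 = 12.91 m.
Width = 2Δx = 25.8 m.

25.8 m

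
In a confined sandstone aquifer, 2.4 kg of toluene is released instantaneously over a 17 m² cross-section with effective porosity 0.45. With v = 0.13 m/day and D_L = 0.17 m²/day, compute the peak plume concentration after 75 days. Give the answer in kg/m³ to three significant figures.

0.0248 kg/m³

The peak of an instantaneous 1D plume sits at x = vt; there the Gaussian factor is 1 and C_max = M/(n_e·A·√(4πDt)), where n_e·A is the pore area the mass is dissolved in.
√(4πDt) = √(4π × 0.17 × 75) = 12.66 m, so C_max = 2.4/(0.45 × 17 × 12.66) = 0.0248 kg/m³.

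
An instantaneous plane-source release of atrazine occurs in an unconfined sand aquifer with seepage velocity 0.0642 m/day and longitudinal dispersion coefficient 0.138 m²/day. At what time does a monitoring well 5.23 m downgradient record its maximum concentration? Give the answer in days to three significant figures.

54.6 days

For the 1D instantaneous-source solution, setting ∂C/∂t = 0 at fixed x gives v²t² + 2Dt − x² = 0, so t = (√(D² + v²x²) − D)/v².
√(D² + v²x²) = √(0.138² + 0.0642² × 5.23²) = 0.3630; v² = 0.00412164.
t = (0.3630 − 0.138)/0.00412164 = 54.6 days (vs. the pure-advection estimate x/v = 81.5 d).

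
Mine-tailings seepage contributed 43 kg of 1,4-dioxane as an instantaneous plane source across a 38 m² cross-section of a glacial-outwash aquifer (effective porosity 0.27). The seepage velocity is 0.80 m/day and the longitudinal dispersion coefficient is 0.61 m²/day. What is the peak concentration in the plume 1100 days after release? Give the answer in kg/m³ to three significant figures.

0.0456 kg/m³

The peak of an instantaneous 1D plume sits at x = vt; there the Gaussian factor is 1 and C_max = M/(n_e·A·√(4πDt)), where n_e·A is the pore area the mass is dissolved in.
√(4πDt) = √(4π × 0.61 × 1100) = 91.83 m, so C_max = 43/(0.27 × 38 × 91.83) = 0.0456 kg/m³.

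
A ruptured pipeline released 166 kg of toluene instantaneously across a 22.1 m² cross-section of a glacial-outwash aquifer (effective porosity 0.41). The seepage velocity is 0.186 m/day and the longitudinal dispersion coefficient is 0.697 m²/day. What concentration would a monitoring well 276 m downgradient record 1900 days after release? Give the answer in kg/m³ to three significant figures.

0.0458 kg/m³

For an instantaneous plane source, C(x,t) = M/(n_e·A·√(4πDt)) · exp(−(x−vt)²/(4Dt)), with n_e·A the pore (flow) area.
Plume center vt = 0.186 × 1900 = 353.4 m, so the well at 276 m is 77.4 m upgradient of the peak.
√(4πDt) = 129.0 m, giving peak height M/(n_e·A·√(4πDt)) = 166/(0.41 × 22.1 × 129.0) = 0.1420 kg/m³.
(x−vt)²/(4Dt) = (-77.4)²/(4 × 0.697 × 1900) = 1.131; exp(−1.131) = 0.3227.
C = 0.1420 × 0.3227 = 0.0458 kg/m³.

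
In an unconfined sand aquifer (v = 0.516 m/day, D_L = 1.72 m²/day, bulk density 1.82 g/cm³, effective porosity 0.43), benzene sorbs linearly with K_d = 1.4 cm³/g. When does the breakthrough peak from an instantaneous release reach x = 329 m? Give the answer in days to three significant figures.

Retardation factor R = 1 + ρ_b·K_d/n = 1 + 1.82 × 1.4/0.43 = 6.926.
Sorption retards both mechanisms: v_R = v/R = 0.07450 m/day, D_R = D/R = 0.2483 m²/day.
Peak time from v_R²t² + 2D_R t − x² = 0: t = (√(D_R² + v_R²x²) − D_R)/v_R².
√(D_R² + v_R²x²) = √(0.2483² + 0.07450² × 329²) = 24.51; v_R² = 0.005550.
t = (24.51 − 0.2483)/0.005550 = 4370 days.

4370 days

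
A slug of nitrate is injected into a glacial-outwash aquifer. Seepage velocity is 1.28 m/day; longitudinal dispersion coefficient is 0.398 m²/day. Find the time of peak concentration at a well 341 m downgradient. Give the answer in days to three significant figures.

266 days

For the 1D instantaneous-source solution, setting ∂C/∂t = 0 at fixed x gives v²t² + 2Dt − x² = 0, so t = (√(D² + v²x²) − D)/v².
√(D² + v²x²) = √(0.398² + 1.28² × 341²) = 436.5; v² = 1.6384.
t = (436.5 − 0.398)/1.6384 = 266 days (vs. the pure-advection estimate x/v = 266 d).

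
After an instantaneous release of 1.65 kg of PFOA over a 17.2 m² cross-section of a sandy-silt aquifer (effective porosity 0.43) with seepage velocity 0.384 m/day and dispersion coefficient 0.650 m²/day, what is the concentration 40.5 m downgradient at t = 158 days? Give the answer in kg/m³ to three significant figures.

For an instantaneous plane source, C(x,t) = M/(n_e·A·√(4πDt)) · exp(−(x−vt)²/(4Dt)), with n_e·A the pore (flow) area.
Plume center vt = 0.384 × 158 = 60.672 m, so the well at 40.5 m is 20.172 m upgradient of the peak.
√(4πDt) = 35.92 m, giving peak height M/(n_e·A·√(4πDt)) = 1.65/(0.43 × 17.2 × 35.92) = 0.006211 kg/m³.
(x−vt)²/(4Dt) = (-20.172)²/(4 × 0.650 × 158) = 0.9905; exp(−0.9905) = 0.3714.
C = 0.006211 × 0.3714 = 0.00231 kg/m³.

0.00231 kg/m³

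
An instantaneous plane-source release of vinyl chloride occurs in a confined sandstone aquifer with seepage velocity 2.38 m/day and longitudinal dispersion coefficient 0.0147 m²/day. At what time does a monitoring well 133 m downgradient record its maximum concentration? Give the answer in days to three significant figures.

For the 1D instantaneous-source solution, setting ∂C/∂t = 0 at fixed x gives v²t² + 2Dt − x² = 0, so t = (√(D² + v²x²) − D)/v².
√(D² + v²x²) = √(0.0147² + 2.38² × 133²) = 316.5; v² = 5.6644.
t = (316.5 − 0.0147)/5.6644 = 55.9 days (vs. the pure-advection estimate x/v = 55.9 d).

55.9 days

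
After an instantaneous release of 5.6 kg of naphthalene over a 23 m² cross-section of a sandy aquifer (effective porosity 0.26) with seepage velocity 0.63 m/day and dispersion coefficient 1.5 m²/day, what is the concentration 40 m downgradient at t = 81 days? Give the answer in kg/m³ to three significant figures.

For an instantaneous plane source, C(x,t) = M/(n_e·A·√(4πDt)) · exp(−(x−vt)²/(4Dt)), with n_e·A the pore (flow) area.
Plume center vt = 0.63 × 81 = 51.03 m, so the well at 40 m is 11.03 m upgradient of the peak.
√(4πDt) = 39.07 m, giving peak height M/(n_e·A·√(4πDt)) = 5.6/(0.26 × 23 × 39.07) = 0.02397 kg/m³.
(x−vt)²/(4Dt) = (-11.03)²/(4 × 1.5 × 81) = 0.2503; exp(−0.2503) = 0.7786.
C = 0.02397 × 0.7786 = 0.0187 kg/m³.

0.0187 kg/m³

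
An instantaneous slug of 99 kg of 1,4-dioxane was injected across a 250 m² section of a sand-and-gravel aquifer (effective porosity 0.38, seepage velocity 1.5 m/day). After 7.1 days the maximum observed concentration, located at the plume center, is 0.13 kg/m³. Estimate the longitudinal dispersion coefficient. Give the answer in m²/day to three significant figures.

At the plume center C_max = M/(n_e·A·√(4πDt)), so D = M²/(4πt·(n_e·A·C_max)²).
n_e·A·C_max = 0.38 × 250 × 0.13 = 12.35 kg/m.
D = 99²/(4π × 7.1 × 12.35²) = 0.720 m²/day.

0.720 m²/day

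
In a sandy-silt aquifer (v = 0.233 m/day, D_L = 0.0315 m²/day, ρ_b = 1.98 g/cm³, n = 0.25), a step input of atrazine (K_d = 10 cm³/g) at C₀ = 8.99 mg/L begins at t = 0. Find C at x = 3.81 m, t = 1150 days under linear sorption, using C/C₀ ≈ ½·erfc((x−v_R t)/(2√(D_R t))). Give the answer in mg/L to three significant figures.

2.79 mg/L

Retardation factor R = 1 + ρ_b·K_d/n = 1 + 1.98 × 10/0.25 = 80.20.
Sorption retards both mechanisms: v_R = v/R = 0.002905 m/day, D_R = D/R = 0.0003928 m²/day.
v_R·t = 0.002905 × 1150 = 3.34075 m; 2√(D_R t) = 1.344 m; argument = (3.81 − 3.34075)/1.344 = 0.3491.
C = C₀ × ½·erfc(0.3491) = 8.99 × 0.3108 = 2.79 mg/L.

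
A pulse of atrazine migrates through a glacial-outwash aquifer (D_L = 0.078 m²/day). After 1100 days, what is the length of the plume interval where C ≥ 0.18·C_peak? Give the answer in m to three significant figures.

48.5 m

The plume is Gaussian with σ = √(2Dt) = √(2 × 0.078 × 1100) = 13.10 m.
C/C_peak = exp(−Δx²/(2σ²)) = 0.18 ⇒ Δx = σ·√(−2 ln 0.18) = 13.10 × 1.852 = 24.26 m.
Width = 2Δx = 48.5 m.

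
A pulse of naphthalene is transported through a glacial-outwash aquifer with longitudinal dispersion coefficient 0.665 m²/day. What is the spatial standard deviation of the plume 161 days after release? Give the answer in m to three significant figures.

14.6 m

Dispersive spreading gives a Gaussian with σ² = 2Dt; advection only shifts the center.
σ = √(2 × 0.665 × 161) = 14.6 m.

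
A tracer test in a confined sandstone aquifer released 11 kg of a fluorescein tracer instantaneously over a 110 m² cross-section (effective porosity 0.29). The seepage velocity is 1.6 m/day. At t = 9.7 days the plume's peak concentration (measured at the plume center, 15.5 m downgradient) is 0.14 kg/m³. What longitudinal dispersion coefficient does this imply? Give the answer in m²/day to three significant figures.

0.0498 m²/day

At the plume center C_max = M/(n_e·A·√(4πDt)), so D = M²/(4πt·(n_e·A·C_max)²).
n_e·A·C_max = 0.29 × 110 × 0.14 = 4.466 kg/m.
D = 11²/(4π × 9.7 × 4.466²) = 0.0498 m²/day.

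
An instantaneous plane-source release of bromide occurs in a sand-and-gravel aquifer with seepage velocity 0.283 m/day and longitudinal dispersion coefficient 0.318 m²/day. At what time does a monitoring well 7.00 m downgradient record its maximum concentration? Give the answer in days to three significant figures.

21.1 days

For the 1D instantaneous-source solution, setting ∂C/∂t = 0 at fixed x gives v²t² + 2Dt − x² = 0, so t = (√(D² + v²x²) − D)/v².
√(D² + v²x²) = √(0.318² + 0.283² × 7.00²) = 2.006; v² = 0.080089.
t = (2.006 − 0.318)/0.080089 = 21.1 days (vs. the pure-advection estimate x/v = 24.7 d).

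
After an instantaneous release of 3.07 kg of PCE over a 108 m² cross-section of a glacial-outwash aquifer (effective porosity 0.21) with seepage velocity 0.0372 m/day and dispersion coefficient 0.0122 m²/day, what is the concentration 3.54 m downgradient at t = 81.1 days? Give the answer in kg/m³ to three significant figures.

For an instantaneous plane source, C(x,t) = M/(n_e·A·√(4πDt)) · exp(−(x−vt)²/(4Dt)), with n_e·A the pore (flow) area.
Plume center vt = 0.0372 × 81.1 = 3.01692 m, so the well at 3.54 m is 0.52308 m downgradient of the peak.
√(4πDt) = 3.526 m, giving peak height M/(n_e·A·√(4πDt)) = 3.07/(0.21 × 108 × 3.526) = 0.03839 kg/m³.
(x−vt)²/(4Dt) = (0.52308)²/(4 × 0.0122 × 81.1) = 0.06913; exp(−0.06913) = 0.9332.
C = 0.03839 × 0.9332 = 0.0358 kg/m³.

0.0358 kg/m³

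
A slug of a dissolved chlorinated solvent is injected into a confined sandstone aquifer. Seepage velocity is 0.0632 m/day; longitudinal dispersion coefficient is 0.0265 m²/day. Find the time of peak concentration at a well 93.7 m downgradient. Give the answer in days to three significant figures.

For the 1D instantaneous-source solution, setting ∂C/∂t = 0 at fixed x gives v²t² + 2Dt − x² = 0, so t = (√(D² + v²x²) − D)/v².
√(D² + v²x²) = √(0.0265² + 0.0632² × 93.7²) = 5.922; v² = 0.00399424.
t = (5.922 − 0.0265)/0.00399424 = 1480 days (vs. the pure-advection estimate x/v = 1480 d).

1480 days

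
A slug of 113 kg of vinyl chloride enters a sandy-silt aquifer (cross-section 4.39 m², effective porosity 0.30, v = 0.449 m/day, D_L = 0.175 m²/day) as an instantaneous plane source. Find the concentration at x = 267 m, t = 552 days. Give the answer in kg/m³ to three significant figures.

0.953 kg/m³

For an instantaneous plane source, C(x,t) = M/(n_e·A·√(4πDt)) · exp(−(x−vt)²/(4Dt)), with n_e·A the pore (flow) area.
Plume center vt = 0.449 × 552 = 247.848 m, so the well at 267 m is 19.152 m downgradient of the peak.
√(4πDt) = 34.84 m, giving peak height M/(n_e·A·√(4πDt)) = 113/(0.30 × 4.39 × 34.84) = 2.463 kg/m³.
(x−vt)²/(4Dt) = (19.152)²/(4 × 0.175 × 552) = 0.9493; exp(−0.9493) = 0.3870.
C = 2.463 × 0.3870 = 0.953 kg/m³.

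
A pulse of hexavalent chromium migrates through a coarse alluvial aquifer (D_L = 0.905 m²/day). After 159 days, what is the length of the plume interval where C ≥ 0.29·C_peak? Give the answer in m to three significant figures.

The plume is Gaussian with σ = √(2Dt) = √(2 × 0.905 × 159) = 16.96 m.
C/C_peak = exp(−Δx²/(2σ²)) = 0.29 ⇒ Δx = σ·√(−2 ln 0.29) = 16.96 × 1.573 = 26.68 m.
Width = 2Δx = 53.4 m.

53.4 m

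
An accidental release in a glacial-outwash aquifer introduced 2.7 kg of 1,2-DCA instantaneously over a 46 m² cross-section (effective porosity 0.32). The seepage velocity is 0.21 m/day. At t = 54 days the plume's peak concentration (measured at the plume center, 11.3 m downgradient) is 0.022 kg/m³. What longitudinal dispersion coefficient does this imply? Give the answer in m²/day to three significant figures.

At the plume center C_max = M/(n_e·A·√(4πDt)), so D = M²/(4πt·(n_e·A·C_max)²).
n_e·A·C_max = 0.32 × 46 × 0.022 = 0.3238 kg/m.
D = 2.7²/(4π × 54 × 0.3238²) = 0.102 m²/day.

0.102 m²/day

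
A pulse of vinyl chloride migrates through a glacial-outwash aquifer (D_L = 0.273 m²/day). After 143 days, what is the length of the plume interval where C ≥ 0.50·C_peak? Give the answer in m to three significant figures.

The plume is Gaussian with σ = √(2Dt) = √(2 × 0.273 × 143) = 8.836 m.
C/C_peak = exp(−Δx²/(2σ²)) = 0.50 ⇒ Δx = σ·√(−2 ln 0.50) = 8.836 × 1.177 = 10.40 m.
Width = 2Δx = 20.8 m.

20.8 m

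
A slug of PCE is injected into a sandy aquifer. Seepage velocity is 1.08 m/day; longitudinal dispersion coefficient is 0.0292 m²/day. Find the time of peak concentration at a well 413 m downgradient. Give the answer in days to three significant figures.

382 days

For the 1D instantaneous-source solution, setting ∂C/∂t = 0 at fixed x gives v²t² + 2Dt − x² = 0, so t = (√(D² + v²x²) − D)/v².
√(D² + v²x²) = √(0.0292² + 1.08² × 413²) = 446.0; v² = 1.1664.
t = (446.0 − 0.0292)/1.1664 = 382 days (vs. the pure-advection estimate x/v = 382 d).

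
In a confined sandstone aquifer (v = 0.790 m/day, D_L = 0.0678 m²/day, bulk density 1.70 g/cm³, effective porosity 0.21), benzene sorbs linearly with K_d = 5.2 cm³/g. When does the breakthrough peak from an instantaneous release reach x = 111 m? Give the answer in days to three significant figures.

6050 days

Retardation factor R = 1 + ρ_b·K_d/n = 1 + 1.70 × 5.2/0.21 = 43.10.
Sorption retards both mechanisms: v_R = v/R = 0.01833 m/day, D_R = D/R = 0.001573 m²/day.
Peak time from v_R²t² + 2D_R t − x² = 0: t = (√(D_R² + v_R²x²) − D_R)/v_R².
√(D_R² + v_R²x²) = √(0.001573² + 0.01833² × 111²) = 2.035; v_R² = 0.0003360.
t = (2.035 − 0.001573)/0.0003360 = 6050 days.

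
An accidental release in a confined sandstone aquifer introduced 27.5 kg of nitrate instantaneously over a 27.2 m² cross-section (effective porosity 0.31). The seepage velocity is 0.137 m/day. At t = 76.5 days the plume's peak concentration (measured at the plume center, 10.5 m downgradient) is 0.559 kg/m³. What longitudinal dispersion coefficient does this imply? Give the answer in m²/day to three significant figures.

At the plume center C_max = M/(n_e·A·√(4πDt)), so D = M²/(4πt·(n_e·A·C_max)²).
n_e·A·C_max = 0.31 × 27.2 × 0.559 = 4.713 kg/m.
D = 27.5²/(4π × 76.5 × 4.713²) = 0.0354 m²/day.

0.0354 m²/day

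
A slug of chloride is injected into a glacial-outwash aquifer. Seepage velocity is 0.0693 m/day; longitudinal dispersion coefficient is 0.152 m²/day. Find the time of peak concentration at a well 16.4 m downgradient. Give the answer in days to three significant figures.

For the 1D instantaneous-source solution, setting ∂C/∂t = 0 at fixed x gives v²t² + 2Dt − x² = 0, so t = (√(D² + v²x²) − D)/v².
√(D² + v²x²) = √(0.152² + 0.0693² × 16.4²) = 1.147; v² = 0.00480249.
t = (1.147 − 0.152)/0.00480249 = 207 days (vs. the pure-advection estimate x/v = 237 d).

207 days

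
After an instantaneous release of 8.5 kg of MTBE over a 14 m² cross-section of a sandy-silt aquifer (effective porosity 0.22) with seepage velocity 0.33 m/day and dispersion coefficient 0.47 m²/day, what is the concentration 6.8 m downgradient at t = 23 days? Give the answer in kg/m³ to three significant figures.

0.233 kg/m³

For an instantaneous plane source, C(x,t) = M/(n_e·A·√(4πDt)) · exp(−(x−vt)²/(4Dt)), with n_e·A the pore (flow) area.
Plume center vt = 0.33 × 23 = 7.59 m, so the well at 6.8 m is 0.79 m upgradient of the peak.
√(4πDt) = 11.66 m, giving peak height M/(n_e·A·√(4πDt)) = 8.5/(0.22 × 14 × 11.66) = 0.2367 kg/m³.
(x−vt)²/(4Dt) = (-0.79)²/(4 × 0.47 × 23) = 0.01443; exp(−0.01443) = 0.9857.
C = 0.2367 × 0.9857 = 0.233 kg/m³.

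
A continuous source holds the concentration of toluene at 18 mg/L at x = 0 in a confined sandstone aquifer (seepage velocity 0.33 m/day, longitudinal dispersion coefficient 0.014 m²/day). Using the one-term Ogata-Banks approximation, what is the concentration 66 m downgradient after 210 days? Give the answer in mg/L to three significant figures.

For a continuous step input, C/C₀ ≈ ½·erfc((x−vt)/(2√(Dt))).
vt = 0.33 × 210 = 69.3 m and 2√(Dt) = 2√(0.014 × 210) = 3.429 m.
Argument (x−vt)/(2√(Dt)) = (66 − 69.3)/3.429 = -0.9624; ½·erfc(-0.9624) = 0.9132.
C = 18 × 0.9132 = 16.4 mg/L.

16.4 mg/L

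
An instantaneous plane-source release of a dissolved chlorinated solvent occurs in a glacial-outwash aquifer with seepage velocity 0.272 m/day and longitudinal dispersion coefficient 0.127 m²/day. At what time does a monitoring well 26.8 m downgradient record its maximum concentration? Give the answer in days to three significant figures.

For the 1D instantaneous-source solution, setting ∂C/∂t = 0 at fixed x gives v²t² + 2Dt − x² = 0, so t = (√(D² + v²x²) − D)/v².
√(D² + v²x²) = √(0.127² + 0.272² × 26.8²) = 7.291; v² = 0.073984.
t = (7.291 − 0.127)/0.073984 = 96.8 days (vs. the pure-advection estimate x/v = 98.5 d).

96.8 days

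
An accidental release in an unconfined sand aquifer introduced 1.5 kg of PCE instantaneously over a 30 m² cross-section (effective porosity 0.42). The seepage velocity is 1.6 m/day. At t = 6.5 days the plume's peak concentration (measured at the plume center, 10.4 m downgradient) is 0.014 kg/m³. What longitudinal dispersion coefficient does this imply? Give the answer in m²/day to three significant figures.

0.885 m²/day

At the plume center C_max = M/(n_e·A·√(4πDt)), so D = M²/(4πt·(n_e·A·C_max)²).
n_e·A·C_max = 0.42 × 30 × 0.014 = 0.1764 kg/m.
D = 1.5²/(4π × 6.5 × 0.1764²) = 0.885 m²/day.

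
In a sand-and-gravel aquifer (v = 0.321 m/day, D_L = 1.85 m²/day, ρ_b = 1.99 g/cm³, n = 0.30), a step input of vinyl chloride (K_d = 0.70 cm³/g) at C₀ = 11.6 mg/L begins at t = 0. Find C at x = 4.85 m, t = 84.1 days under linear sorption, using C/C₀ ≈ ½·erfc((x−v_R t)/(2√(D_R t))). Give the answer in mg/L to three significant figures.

Retardation factor R = 1 + ρ_b·K_d/n = 1 + 1.99 × 0.70/0.30 = 5.643.
Sorption retards both mechanisms: v_R = v/R = 0.05688 m/day, D_R = D/R = 0.3278 m²/day.
v_R·t = 0.05688 × 84.1 = 4.783608 m; 2√(D_R t) = 10.50 m; argument = (4.85 − 4.783608)/10.50 = 0.006323.
C = C₀ × ½·erfc(0.006323) = 11.6 × 0.4964 = 5.76 mg/L.

5.76 mg/L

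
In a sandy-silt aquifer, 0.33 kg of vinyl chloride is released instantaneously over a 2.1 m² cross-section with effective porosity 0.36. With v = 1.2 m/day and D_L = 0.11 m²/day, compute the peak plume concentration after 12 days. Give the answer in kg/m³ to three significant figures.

The peak of an instantaneous 1D plume sits at x = vt; there the Gaussian factor is 1 and C_max = M/(n_e·A·√(4πDt)), where n_e·A is the pore area the mass is dissolved in.
√(4πDt) = √(4π × 0.11 × 12) = 4.073 m, so C_max = 0.33/(0.36 × 2.1 × 4.073) = 0.107 kg/m³.

0.107 kg/m³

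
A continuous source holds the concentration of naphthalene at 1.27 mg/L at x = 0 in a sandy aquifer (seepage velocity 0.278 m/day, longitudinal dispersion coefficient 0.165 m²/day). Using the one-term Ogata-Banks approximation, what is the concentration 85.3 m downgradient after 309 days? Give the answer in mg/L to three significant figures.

0.665 mg/L

For a continuous step input, C/C₀ ≈ ½·erfc((x−vt)/(2√(Dt))).
vt = 0.278 × 309 = 85.902 m and 2√(Dt) = 2√(0.165 × 309) = 14.28 m.
Argument (x−vt)/(2√(Dt)) = (85.3 − 85.902)/14.28 = -0.04216; ½·erfc(-0.04216) = 0.5238.
C = 1.27 × 0.5238 = 0.665 mg/L.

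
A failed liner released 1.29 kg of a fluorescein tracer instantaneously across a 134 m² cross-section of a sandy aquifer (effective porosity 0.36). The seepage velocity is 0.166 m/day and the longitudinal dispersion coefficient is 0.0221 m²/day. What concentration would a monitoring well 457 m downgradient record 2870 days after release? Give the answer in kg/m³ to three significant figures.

0.000214 kg/m³

For an instantaneous plane source, C(x,t) = M/(n_e·A·√(4πDt)) · exp(−(x−vt)²/(4Dt)), with n_e·A the pore (flow) area.
Plume center vt = 0.166 × 2870 = 476.42 m, so the well at 457 m is 19.42 m upgradient of the peak.
√(4πDt) = 28.23 m, giving peak height M/(n_e·A·√(4πDt)) = 1.29/(0.36 × 134 × 28.23) = 0.0009473 kg/m³.
(x−vt)²/(4Dt) = (-19.42)²/(4 × 0.0221 × 2870) = 1.486; exp(−1.486) = 0.2263.
C = 0.0009473 × 0.2263 = 0.000214 kg/m³.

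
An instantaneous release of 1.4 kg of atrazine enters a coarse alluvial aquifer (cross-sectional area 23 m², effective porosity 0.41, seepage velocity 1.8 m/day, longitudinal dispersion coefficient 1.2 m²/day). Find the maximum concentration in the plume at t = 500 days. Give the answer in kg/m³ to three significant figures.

The peak of an instantaneous 1D plume sits at x = vt; there the Gaussian factor is 1 and C_max = M/(n_e·A·√(4πDt)), where n_e·A is the pore area the mass is dissolved in.
√(4πDt) = √(4π × 1.2 × 500) = 86.83 m, so C_max = 1.4/(0.41 × 23 × 86.83) = 0.00171 kg/m³.

0.00171 kg/m³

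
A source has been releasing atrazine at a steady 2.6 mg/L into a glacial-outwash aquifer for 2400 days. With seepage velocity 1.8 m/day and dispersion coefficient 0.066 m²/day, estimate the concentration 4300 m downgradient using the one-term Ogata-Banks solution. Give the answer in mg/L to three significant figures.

2.26 mg/L

For a continuous step input, C/C₀ ≈ ½·erfc((x−vt)/(2√(Dt))).
vt = 1.8 × 2400 = 4320 m and 2√(Dt) = 2√(0.066 × 2400) = 25.17 m.
Argument (x−vt)/(2√(Dt)) = (4300 − 4320)/25.17 = -0.7946; ½·erfc(-0.7946) = 0.8694.
C = 2.6 × 0.8694 = 2.26 mg/L.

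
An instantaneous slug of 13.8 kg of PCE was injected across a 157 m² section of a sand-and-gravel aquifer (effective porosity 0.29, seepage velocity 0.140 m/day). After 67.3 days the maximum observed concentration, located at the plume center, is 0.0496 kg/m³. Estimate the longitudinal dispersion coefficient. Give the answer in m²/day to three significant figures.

At the plume center C_max = M/(n_e·A·√(4πDt)), so D = M²/(4πt·(n_e·A·C_max)²).
n_e·A·C_max = 0.29 × 157 × 0.0496 = 2.258 kg/m.
D = 13.8²/(4π × 67.3 × 2.258²) = 0.0442 m²/day.

0.0442 m²/day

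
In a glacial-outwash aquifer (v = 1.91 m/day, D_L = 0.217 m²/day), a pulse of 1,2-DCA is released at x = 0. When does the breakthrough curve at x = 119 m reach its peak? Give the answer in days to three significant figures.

For the 1D instantaneous-source solution, setting ∂C/∂t = 0 at fixed x gives v²t² + 2Dt − x² = 0, so t = (√(D² + v²x²) − D)/v².
√(D² + v²x²) = √(0.217² + 1.91² × 119²) = 227.3; v² = 3.6481.
t = (227.3 − 0.217)/3.6481 = 62.2 days (vs. the pure-advection estimate x/v = 62.3 d).

62.2 days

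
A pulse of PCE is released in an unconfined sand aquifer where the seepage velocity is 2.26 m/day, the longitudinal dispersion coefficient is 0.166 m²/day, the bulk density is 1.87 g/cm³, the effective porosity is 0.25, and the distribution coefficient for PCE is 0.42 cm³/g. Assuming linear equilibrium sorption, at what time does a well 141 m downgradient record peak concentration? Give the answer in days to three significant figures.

Retardation factor R = 1 + ρ_b·K_d/n = 1 + 1.87 × 0.42/0.25 = 4.142.
Sorption retards both mechanisms: v_R = v/R = 0.5456 m/day, D_R = D/R = 0.04008 m²/day.
Peak time from v_R²t² + 2D_R t − x² = 0: t = (√(D_R² + v_R²x²) − D_R)/v_R².
√(D_R² + v_R²x²) = √(0.04008² + 0.5456² × 141²) = 76.93; v_R² = 0.2977.
t = (76.93 − 0.04008)/0.2977 = 258 days.

258 days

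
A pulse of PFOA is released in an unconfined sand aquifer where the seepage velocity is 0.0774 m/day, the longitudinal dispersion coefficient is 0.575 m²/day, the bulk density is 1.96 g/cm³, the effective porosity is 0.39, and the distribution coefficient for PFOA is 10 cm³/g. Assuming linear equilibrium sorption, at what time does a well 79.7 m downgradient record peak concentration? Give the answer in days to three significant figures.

48100 days

Retardation factor R = 1 + ρ_b·K_d/n = 1 + 1.96 × 10/0.39 = 51.26.
Sorption retards both mechanisms: v_R = v/R = 0.001510 m/day, D_R = D/R = 0.01122 m²/day.
Peak time from v_R²t² + 2D_R t − x² = 0: t = (√(D_R² + v_R²x²) − D_R)/v_R².
√(D_R² + v_R²x²) = √(0.01122² + 0.001510² × 79.7²) = 0.1209; v_R² = 2.280e-06.
t = (0.1209 − 0.01122)/2.280e-06 = 48100 days.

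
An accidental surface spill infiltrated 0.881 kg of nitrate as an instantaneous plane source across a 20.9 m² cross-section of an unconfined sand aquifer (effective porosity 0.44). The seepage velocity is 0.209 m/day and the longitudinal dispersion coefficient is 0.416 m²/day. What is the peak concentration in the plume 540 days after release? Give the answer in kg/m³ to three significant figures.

The peak of an instantaneous 1D plume sits at x = vt; there the Gaussian factor is 1 and C_max = M/(n_e·A·√(4πDt)), where n_e·A is the pore area the mass is dissolved in.
√(4πDt) = √(4π × 0.416 × 540) = 53.13 m, so C_max = 0.881/(0.44 × 20.9 × 53.13) = 0.00180 kg/m³.

0.00180 kg/m³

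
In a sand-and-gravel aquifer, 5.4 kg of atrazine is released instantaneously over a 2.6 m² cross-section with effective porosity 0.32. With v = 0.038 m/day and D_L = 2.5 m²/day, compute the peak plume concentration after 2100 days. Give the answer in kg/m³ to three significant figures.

The peak of an instantaneous 1D plume sits at x = vt; there the Gaussian factor is 1 and C_max = M/(n_e·A·√(4πDt)), where n_e·A is the pore area the mass is dissolved in.
√(4πDt) = √(4π × 2.5 × 2100) = 256.9 m, so C_max = 5.4/(0.32 × 2.6 × 256.9) = 0.0253 kg/m³.

0.0253 kg/m³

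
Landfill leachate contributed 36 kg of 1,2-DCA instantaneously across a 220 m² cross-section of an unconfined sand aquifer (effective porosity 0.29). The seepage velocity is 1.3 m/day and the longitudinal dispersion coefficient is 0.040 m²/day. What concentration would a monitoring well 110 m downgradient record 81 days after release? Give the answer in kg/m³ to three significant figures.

0.0161 kg/m³

For an instantaneous plane source, C(x,t) = M/(n_e·A·√(4πDt)) · exp(−(x−vt)²/(4Dt)), with n_e·A the pore (flow) area.
Plume center vt = 1.3 × 81 = 105.3 m, so the well at 110 m is 4.7 m downgradient of the peak.
√(4πDt) = 6.381 m, giving peak height M/(n_e·A·√(4πDt)) = 36/(0.29 × 220 × 6.381) = 0.08843 kg/m³.
(x−vt)²/(4Dt) = (4.7)²/(4 × 0.040 × 81) = 1.704; exp(−1.704) = 0.1820.
C = 0.08843 × 0.1820 = 0.0161 kg/m³.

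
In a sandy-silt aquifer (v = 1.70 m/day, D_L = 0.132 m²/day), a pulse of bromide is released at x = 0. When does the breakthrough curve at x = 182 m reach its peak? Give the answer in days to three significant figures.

107 days

For the 1D instantaneous-source solution, setting ∂C/∂t = 0 at fixed x gives v²t² + 2Dt − x² = 0, so t = (√(D² + v²x²) − D)/v².
√(D² + v²x²) = √(0.132² + 1.70² × 182²) = 309.4; v² = 2.89.
t = (309.4 − 0.132)/2.89 = 107 days (vs. the pure-advection estimate x/v = 107 d).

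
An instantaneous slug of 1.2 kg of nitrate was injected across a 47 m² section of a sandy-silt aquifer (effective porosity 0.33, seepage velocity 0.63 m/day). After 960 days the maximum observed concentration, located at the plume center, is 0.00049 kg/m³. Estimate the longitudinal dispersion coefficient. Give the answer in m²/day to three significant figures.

2.07 m²/day

At the plume center C_max = M/(n_e·A·√(4πDt)), so D = M²/(4πt·(n_e·A·C_max)²).
n_e·A·C_max = 0.33 × 47 × 0.00049 = 0.007600 kg/m.
D = 1.2²/(4π × 960 × 0.007600²) = 2.07 m²/day.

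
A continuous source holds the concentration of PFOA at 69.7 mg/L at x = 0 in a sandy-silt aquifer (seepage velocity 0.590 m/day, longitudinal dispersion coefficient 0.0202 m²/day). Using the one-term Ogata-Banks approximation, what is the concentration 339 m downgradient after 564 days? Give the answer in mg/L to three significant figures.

6.66 mg/L

For a continuous step input, C/C₀ ≈ ½·erfc((x−vt)/(2√(Dt))).
vt = 0.590 × 564 = 332.76 m and 2√(Dt) = 2√(0.0202 × 564) = 6.751 m.
Argument (x−vt)/(2√(Dt)) = (339 − 332.76)/6.751 = 0.9243; ½·erfc(0.9243) = 0.09558.
C = 69.7 × 0.09558 = 6.66 mg/L.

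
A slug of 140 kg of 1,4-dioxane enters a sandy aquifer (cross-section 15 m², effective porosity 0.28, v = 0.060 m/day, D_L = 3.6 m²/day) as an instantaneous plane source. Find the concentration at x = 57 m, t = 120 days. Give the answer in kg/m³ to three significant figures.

For an instantaneous plane source, C(x,t) = M/(n_e·A·√(4πDt)) · exp(−(x−vt)²/(4Dt)), with n_e·A the pore (flow) area.
Plume center vt = 0.060 × 120 = 7.2 m, so the well at 57 m is 49.8 m downgradient of the peak.
√(4πDt) = 73.68 m, giving peak height M/(n_e·A·√(4πDt)) = 140/(0.28 × 15 × 73.68) = 0.4524 kg/m³.
(x−vt)²/(4Dt) = (49.8)²/(4 × 3.6 × 120) = 1.435; exp(−1.435) = 0.2381.
C = 0.4524 × 0.2381 = 0.108 kg/m³.

0.108 kg/m³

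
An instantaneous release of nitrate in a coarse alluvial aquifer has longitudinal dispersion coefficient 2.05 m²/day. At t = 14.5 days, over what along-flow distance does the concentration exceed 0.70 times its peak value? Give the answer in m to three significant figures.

The plume is Gaussian with σ = √(2Dt) = √(2 × 2.05 × 14.5) = 7.710 m.
C/C_peak = exp(−Δx²/(2σ²)) = 0.70 ⇒ Δx = σ·√(−2 ln 0.70) = 7.710 × 0.8446 = 6.512 m.
Width = 2Δx = 13.0 m.

13.0 m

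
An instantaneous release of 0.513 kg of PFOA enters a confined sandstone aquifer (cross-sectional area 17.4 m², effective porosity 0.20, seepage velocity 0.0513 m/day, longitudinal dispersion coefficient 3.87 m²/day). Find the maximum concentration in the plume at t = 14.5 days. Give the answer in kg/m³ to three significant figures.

The peak of an instantaneous 1D plume sits at x = vt; there the Gaussian factor is 1 and C_max = M/(n_e·A·√(4πDt)), where n_e·A is the pore area the mass is dissolved in.
√(4πDt) = √(4π × 3.87 × 14.5) = 26.55 m, so C_max = 0.513/(0.20 × 17.4 × 26.55) = 0.00555 kg/m³.

0.00555 kg/m³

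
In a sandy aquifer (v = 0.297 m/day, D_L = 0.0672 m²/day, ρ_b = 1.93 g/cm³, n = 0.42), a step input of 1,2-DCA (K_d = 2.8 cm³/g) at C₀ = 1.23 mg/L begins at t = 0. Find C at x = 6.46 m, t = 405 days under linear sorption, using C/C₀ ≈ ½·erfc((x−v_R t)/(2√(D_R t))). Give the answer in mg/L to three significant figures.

Retardation factor R = 1 + ρ_b·K_d/n = 1 + 1.93 × 2.8/0.42 = 13.87.
Sorption retards both mechanisms: v_R = v/R = 0.02141 m/day, D_R = D/R = 0.004845 m²/day.
v_R·t = 0.02141 × 405 = 8.67105 m; 2√(D_R t) = 2.802 m; argument = (6.46 − 8.67105)/2.802 = -0.7891.
C = C₀ × ½·erfc(-0.7891) = 1.23 × 0.8678 = 1.07 mg/L.

1.07 mg/L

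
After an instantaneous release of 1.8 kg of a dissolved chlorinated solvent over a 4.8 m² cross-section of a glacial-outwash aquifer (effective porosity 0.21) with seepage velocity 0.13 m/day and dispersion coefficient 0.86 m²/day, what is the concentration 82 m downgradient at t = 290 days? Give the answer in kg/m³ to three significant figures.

0.00446 kg/m³

For an instantaneous plane source, C(x,t) = M/(n_e·A·√(4πDt)) · exp(−(x−vt)²/(4Dt)), with n_e·A the pore (flow) area.
Plume center vt = 0.13 × 290 = 37.7 m, so the well at 82 m is 44.3 m downgradient of the peak.
√(4πDt) = 55.98 m, giving peak height M/(n_e·A·√(4πDt)) = 1.8/(0.21 × 4.8 × 55.98) = 0.03190 kg/m³.
(x−vt)²/(4Dt) = (44.3)²/(4 × 0.86 × 290) = 1.967; exp(−1.967) = 0.1399.
C = 0.03190 × 0.1399 = 0.00446 kg/m³.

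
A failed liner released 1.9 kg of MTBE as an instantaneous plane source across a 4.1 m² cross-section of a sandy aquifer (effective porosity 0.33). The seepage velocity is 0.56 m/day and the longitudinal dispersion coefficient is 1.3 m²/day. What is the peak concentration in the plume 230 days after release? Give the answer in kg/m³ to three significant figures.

0.0229 kg/m³

The peak of an instantaneous 1D plume sits at x = vt; there the Gaussian factor is 1 and C_max = M/(n_e·A·√(4πDt)), where n_e·A is the pore area the mass is dissolved in.
√(4πDt) = √(4π × 1.3 × 230) = 61.30 m, so C_max = 1.9/(0.33 × 4.1 × 61.30) = 0.0229 kg/m³.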